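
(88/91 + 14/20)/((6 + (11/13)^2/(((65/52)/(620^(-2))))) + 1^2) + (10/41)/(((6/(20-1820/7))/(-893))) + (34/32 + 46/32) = 2843506252385035/326279750454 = 8714.93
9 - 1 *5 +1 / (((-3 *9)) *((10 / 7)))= 1073 / 270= 3.97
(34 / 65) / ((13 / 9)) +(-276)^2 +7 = 64374941 / 845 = 76183.36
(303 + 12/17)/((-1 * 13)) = -5163/221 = -23.36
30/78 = 5/13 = 0.38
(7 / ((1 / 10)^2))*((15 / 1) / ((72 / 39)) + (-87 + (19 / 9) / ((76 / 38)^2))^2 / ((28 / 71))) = 13278152.76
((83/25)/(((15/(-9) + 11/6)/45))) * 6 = 26892/5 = 5378.40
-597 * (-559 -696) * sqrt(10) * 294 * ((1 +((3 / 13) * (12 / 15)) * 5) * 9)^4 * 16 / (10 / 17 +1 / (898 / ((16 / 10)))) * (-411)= -874596059933488593750000 * sqrt(10) / 3969979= -696657484082146521.74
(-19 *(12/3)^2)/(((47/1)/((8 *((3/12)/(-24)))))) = 76/141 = 0.54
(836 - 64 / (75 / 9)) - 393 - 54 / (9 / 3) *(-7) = 14033 / 25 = 561.32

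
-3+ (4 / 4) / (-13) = -40 / 13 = -3.08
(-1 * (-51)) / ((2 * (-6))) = -17 / 4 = -4.25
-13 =-13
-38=-38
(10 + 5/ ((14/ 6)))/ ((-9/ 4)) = -340/ 63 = -5.40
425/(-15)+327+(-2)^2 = 908/3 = 302.67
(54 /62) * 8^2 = 1728 /31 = 55.74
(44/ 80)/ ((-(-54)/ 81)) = 33/ 40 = 0.82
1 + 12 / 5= 17 / 5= 3.40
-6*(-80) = 480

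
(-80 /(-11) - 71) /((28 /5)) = -3505 /308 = -11.38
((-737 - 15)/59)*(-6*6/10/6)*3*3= 20304/295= 68.83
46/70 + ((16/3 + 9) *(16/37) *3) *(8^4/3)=98634233/3885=25388.48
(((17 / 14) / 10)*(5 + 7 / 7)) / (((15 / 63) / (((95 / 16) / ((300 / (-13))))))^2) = 0.85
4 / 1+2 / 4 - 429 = -849 / 2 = -424.50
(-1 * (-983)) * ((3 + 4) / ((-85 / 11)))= -75691 / 85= -890.48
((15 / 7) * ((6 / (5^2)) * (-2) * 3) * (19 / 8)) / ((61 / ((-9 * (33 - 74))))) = -44.33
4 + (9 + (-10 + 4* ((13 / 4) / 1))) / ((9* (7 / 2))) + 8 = 260 / 21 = 12.38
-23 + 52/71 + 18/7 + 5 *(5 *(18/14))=12.45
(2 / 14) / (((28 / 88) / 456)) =10032 / 49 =204.73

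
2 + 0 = 2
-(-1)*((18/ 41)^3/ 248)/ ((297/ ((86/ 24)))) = 387/ 94008244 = 0.00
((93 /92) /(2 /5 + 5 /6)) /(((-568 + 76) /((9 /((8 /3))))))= -12555 /2233024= -0.01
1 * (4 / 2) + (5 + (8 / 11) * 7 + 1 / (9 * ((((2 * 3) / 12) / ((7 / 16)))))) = 12.19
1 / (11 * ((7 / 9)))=9 / 77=0.12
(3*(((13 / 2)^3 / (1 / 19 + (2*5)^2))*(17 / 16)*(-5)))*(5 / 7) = -53222325 / 1703296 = -31.25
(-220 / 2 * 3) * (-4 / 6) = 220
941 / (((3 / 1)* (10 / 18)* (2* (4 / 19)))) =53637 / 40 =1340.92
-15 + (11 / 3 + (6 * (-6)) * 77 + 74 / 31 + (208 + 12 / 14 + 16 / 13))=-21757174 / 8463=-2570.86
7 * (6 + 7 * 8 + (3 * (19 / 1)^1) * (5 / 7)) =719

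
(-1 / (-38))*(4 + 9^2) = 85 / 38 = 2.24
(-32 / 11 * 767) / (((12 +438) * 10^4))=-767 / 1546875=-0.00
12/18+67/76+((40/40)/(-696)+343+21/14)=4576123/13224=346.05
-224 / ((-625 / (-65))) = -2912 / 125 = -23.30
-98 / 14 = -7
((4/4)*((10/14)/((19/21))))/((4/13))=195/76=2.57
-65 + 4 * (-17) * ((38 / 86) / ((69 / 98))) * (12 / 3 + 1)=-825935 / 2967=-278.37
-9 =-9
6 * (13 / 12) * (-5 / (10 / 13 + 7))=-845 / 202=-4.18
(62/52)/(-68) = -31/1768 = -0.02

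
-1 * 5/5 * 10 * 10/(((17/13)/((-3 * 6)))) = 1376.47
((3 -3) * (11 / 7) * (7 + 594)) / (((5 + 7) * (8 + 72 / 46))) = 0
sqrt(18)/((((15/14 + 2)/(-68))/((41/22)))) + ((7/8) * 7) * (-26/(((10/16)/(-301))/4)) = 1533896/5-58548 * sqrt(2)/473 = 306604.15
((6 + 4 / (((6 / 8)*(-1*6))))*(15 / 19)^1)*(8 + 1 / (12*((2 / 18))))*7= 247.15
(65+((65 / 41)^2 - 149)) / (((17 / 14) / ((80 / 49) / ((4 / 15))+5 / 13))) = -1135555910 / 2600507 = -436.67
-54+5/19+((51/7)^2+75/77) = 3265/10241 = 0.32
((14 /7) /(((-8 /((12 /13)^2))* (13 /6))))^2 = 46656 /4826809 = 0.01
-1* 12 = -12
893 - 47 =846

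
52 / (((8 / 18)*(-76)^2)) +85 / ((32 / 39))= 1196949 / 11552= 103.61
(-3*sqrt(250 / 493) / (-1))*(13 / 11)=195*sqrt(4930) / 5423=2.52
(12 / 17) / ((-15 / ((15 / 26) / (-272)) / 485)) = 1455 / 30056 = 0.05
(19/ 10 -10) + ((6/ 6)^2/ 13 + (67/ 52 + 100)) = 24249/ 260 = 93.27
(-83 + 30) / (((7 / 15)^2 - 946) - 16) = 11925 / 216401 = 0.06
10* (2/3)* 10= 200/3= 66.67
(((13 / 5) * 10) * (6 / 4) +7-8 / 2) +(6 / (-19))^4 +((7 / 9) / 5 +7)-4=264870592 / 5864445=45.17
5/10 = 1/2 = 0.50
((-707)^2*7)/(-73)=-3498943/73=-47930.73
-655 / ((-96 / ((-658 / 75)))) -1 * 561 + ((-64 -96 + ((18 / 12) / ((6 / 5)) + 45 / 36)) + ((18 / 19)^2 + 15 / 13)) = -2623114927 / 3378960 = -776.31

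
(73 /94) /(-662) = -73 /62228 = -0.00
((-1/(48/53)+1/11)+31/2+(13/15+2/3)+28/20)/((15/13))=597857/39600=15.10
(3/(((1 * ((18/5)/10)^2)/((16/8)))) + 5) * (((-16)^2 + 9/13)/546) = 4621745/191646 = 24.12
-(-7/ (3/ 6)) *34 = 476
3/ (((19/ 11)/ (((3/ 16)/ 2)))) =99/ 608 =0.16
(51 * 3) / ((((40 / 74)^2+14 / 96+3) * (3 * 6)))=2.47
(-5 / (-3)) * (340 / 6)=850 / 9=94.44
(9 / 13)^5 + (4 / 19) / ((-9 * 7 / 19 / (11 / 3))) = -5176631 / 70174377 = -0.07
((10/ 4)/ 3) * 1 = 5/ 6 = 0.83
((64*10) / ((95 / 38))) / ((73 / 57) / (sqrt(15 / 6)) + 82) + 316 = 17427381596 / 54610361 - 532608*sqrt(10) / 54610361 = 319.09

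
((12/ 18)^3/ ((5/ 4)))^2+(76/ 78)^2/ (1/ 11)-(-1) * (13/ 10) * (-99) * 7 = -5484912733/ 6160050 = -890.40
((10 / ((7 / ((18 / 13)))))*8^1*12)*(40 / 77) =691200 / 7007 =98.64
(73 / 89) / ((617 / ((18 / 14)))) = 657 / 384391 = 0.00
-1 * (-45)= 45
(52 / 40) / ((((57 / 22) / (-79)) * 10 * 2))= -1.98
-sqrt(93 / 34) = -sqrt(3162) / 34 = -1.65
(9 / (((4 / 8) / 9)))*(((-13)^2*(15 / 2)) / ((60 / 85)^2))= 6593535 / 16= 412095.94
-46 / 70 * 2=-46 / 35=-1.31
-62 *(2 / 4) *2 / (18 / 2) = -62 / 9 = -6.89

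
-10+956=946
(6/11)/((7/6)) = 36/77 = 0.47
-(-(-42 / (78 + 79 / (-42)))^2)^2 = -9682651996416 / 104464936614481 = -0.09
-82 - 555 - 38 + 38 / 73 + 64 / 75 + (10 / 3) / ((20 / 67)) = -2417977 / 3650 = -662.46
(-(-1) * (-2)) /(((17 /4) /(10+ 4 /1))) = -112 /17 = -6.59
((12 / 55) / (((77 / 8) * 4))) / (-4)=-6 / 4235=-0.00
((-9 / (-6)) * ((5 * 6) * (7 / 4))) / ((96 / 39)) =4095 / 128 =31.99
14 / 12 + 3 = 25 / 6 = 4.17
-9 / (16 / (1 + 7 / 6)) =-39 / 32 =-1.22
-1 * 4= -4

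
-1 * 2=-2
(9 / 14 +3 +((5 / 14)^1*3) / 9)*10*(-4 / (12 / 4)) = -3160 / 63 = -50.16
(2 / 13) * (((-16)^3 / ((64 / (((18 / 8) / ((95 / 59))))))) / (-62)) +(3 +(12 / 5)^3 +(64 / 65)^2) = 224158643 / 12442625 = 18.02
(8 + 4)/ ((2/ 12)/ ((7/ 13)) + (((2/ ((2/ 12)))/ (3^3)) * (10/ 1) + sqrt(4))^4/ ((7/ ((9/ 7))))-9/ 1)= 857304/ 22012127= 0.04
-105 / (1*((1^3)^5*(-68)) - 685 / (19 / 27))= 1995 / 19787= 0.10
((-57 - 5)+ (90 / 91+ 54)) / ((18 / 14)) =-638 / 117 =-5.45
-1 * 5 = -5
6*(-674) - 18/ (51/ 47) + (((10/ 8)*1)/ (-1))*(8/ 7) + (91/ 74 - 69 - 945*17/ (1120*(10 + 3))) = -4130.89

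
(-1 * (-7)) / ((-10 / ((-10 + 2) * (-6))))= -168 / 5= -33.60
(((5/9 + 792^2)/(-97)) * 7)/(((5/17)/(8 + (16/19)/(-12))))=-303653753228/248805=-1220448.76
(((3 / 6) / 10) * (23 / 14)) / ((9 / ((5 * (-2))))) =-23 / 252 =-0.09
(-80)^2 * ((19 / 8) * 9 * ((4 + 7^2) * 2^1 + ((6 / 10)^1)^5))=1813929696 / 125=14511437.57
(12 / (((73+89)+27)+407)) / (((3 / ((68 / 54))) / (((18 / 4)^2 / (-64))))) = -51 / 19072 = -0.00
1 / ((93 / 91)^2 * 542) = 8281 / 4687758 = 0.00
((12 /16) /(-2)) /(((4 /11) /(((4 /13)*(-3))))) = 99 /104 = 0.95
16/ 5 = 3.20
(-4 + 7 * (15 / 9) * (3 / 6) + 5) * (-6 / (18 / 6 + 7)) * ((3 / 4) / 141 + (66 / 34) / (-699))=-77613 / 7446680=-0.01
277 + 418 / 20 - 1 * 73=224.90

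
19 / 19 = 1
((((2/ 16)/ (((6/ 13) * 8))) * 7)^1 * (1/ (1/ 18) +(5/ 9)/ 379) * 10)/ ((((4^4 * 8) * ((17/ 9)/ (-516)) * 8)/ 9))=-10812147255/ 1688993792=-6.40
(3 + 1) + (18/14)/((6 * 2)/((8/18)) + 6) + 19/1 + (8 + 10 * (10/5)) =3930/77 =51.04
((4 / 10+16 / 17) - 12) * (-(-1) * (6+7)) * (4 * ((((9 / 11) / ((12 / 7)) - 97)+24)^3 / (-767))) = -14719010482563 / 53399720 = -275638.35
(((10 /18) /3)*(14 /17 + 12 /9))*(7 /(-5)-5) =-3520 /1377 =-2.56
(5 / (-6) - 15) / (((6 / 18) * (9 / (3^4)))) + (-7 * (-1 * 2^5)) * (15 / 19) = -9525 / 38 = -250.66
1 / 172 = 0.01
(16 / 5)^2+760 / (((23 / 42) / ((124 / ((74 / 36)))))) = 1781353856 / 21275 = 83729.91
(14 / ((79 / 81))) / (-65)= -1134 / 5135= -0.22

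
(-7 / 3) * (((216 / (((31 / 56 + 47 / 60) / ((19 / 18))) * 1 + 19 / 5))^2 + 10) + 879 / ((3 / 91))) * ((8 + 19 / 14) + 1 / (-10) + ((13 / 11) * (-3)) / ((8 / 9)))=-350239.41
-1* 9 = -9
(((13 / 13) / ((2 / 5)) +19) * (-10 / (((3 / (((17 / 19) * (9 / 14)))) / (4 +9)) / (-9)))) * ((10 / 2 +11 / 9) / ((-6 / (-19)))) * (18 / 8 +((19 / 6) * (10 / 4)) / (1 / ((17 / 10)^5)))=261496740349 / 24000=10895697.51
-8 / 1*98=-784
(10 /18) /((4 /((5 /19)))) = 25 /684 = 0.04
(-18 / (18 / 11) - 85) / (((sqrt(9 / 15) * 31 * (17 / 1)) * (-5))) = 32 * sqrt(15) / 2635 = 0.05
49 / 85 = 0.58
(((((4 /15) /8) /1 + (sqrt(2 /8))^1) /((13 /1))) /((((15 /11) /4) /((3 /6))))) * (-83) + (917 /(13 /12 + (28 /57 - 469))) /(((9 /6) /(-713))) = 289131998216 /311726025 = 927.52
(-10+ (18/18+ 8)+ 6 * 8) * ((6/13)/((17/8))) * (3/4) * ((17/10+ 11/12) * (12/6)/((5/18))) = 796932/5525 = 144.24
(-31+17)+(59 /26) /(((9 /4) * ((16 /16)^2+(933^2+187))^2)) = -1241732481982784 /88695177284493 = -14.00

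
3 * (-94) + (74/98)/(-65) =-898207/3185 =-282.01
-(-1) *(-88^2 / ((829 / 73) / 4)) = -2261248 / 829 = -2727.68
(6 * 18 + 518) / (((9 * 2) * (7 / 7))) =34.78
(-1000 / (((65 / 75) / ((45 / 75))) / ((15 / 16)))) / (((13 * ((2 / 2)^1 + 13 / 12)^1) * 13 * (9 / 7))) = -3150 / 2197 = -1.43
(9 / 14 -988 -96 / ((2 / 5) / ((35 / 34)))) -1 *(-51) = -281653 / 238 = -1183.42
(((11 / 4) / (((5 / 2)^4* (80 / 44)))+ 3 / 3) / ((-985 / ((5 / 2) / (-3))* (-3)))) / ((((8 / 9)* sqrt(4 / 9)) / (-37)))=180153 / 9850000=0.02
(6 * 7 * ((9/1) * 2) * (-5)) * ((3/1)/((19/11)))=-124740/19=-6565.26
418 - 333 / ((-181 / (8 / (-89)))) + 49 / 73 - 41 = 443930658 / 1175957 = 377.51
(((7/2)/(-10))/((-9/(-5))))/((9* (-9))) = 0.00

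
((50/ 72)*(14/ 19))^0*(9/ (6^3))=1/ 24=0.04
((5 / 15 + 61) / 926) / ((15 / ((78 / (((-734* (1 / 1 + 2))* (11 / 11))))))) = -1196 / 7646445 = -0.00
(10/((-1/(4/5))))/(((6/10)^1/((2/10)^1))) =-8/3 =-2.67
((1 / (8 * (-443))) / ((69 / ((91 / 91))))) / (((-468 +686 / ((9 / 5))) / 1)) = 3 / 63742384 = 0.00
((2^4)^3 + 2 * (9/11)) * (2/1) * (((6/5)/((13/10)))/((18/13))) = 180296/33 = 5463.52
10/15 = 2/3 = 0.67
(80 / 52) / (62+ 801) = 20 / 11219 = 0.00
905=905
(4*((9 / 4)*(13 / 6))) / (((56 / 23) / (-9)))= -8073 / 112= -72.08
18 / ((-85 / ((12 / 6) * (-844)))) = 30384 / 85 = 357.46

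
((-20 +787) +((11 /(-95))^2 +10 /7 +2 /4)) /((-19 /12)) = -582934914 /1200325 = -485.65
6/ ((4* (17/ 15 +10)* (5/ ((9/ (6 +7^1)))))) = 81/ 4342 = 0.02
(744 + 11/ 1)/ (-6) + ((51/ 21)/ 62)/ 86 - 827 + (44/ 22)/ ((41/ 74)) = -4357742867/ 4590852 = -949.22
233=233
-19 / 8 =-2.38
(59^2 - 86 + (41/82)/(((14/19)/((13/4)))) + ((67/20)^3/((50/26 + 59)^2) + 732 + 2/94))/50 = 6817199969091563/82547942400000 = 82.58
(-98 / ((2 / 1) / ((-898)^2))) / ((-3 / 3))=39513796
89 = 89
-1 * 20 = -20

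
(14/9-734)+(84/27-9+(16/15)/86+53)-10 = -149494/215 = -695.32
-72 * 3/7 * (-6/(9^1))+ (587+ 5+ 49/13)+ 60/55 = 618049/1001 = 617.43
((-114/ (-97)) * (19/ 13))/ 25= 2166/ 31525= 0.07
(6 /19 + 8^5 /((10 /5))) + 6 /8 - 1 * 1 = 1245189 /76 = 16384.07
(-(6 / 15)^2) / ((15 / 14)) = -56 / 375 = -0.15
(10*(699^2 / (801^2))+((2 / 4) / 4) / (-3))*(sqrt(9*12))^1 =4319357*sqrt(3) / 95052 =78.71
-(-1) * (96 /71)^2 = 9216 /5041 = 1.83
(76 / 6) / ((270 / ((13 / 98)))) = 247 / 39690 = 0.01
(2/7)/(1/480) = 960/7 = 137.14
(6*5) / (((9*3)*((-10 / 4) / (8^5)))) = -131072 / 9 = -14563.56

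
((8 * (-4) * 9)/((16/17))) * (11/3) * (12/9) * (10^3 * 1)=-1496000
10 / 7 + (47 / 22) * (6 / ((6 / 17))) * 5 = 28185 / 154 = 183.02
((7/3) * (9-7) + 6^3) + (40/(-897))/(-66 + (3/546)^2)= 11095641426/50282209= 220.67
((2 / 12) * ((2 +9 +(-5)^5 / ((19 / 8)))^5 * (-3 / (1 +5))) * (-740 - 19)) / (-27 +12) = 15946724554735217.59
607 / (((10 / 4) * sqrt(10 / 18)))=325.75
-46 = -46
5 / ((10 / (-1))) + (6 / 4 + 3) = 4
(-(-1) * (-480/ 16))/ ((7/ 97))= -2910/ 7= -415.71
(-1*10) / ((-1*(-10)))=-1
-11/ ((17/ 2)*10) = -11/ 85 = -0.13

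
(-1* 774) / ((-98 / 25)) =9675 / 49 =197.45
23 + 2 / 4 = 47 / 2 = 23.50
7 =7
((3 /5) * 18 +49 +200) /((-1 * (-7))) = 1299 /35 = 37.11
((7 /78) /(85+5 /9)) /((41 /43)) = 129 /117260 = 0.00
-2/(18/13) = -13/9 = -1.44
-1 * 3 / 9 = -1 / 3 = -0.33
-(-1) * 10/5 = 2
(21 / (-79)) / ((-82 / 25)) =0.08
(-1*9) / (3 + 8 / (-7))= -63 / 13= -4.85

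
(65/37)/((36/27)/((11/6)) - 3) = -143/185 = -0.77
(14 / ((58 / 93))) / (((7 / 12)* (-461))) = -0.08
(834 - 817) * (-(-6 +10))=-68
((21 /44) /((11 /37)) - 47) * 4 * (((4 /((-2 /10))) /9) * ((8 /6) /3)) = 1757680 /9801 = 179.34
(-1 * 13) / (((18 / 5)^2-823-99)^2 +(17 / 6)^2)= -292500 / 18593139361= -0.00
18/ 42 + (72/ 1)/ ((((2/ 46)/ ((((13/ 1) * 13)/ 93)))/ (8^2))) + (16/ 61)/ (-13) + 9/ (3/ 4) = 33144003281/ 172081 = 192606.99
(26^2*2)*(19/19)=1352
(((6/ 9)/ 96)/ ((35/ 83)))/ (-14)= -83/ 70560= -0.00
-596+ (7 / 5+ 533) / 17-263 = -827.56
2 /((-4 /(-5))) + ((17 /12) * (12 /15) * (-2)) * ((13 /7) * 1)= -359 /210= -1.71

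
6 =6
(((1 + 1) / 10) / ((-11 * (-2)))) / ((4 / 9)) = 9 / 440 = 0.02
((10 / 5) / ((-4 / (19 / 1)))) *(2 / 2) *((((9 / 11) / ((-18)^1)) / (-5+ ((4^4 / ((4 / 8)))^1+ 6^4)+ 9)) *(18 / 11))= 57 / 146168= 0.00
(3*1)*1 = 3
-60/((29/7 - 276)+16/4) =28/125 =0.22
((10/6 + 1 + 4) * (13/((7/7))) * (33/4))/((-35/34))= -4862/7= -694.57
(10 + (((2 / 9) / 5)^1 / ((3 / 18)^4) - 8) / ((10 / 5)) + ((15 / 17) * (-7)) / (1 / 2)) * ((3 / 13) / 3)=1908 / 1105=1.73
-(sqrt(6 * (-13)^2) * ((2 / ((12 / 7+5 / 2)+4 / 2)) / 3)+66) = -66-364 * sqrt(6) / 261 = -69.42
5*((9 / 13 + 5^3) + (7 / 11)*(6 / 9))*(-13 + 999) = 266732720 / 429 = 621754.59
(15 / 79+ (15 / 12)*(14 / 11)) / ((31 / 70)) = 108325 / 26939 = 4.02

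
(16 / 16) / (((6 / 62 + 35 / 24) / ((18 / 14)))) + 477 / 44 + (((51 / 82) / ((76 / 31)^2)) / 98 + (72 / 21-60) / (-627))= 6946436083269 / 590735617472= 11.76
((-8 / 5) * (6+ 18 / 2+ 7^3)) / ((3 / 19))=-54416 / 15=-3627.73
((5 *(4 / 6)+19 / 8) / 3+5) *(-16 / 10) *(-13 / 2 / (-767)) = -497 / 5310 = -0.09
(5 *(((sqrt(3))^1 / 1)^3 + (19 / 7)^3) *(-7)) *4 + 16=-136396 / 49 - 420 *sqrt(3)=-3511.05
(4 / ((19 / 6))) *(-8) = -192 / 19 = -10.11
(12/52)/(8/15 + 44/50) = 0.16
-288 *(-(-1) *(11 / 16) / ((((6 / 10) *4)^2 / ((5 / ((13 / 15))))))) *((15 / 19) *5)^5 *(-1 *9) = 1710572.32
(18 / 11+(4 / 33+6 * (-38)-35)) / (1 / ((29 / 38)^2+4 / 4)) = -19698985 / 47652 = -413.39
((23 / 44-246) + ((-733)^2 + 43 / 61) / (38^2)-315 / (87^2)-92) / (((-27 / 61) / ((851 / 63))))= -23969378453693 / 22722713244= -1054.86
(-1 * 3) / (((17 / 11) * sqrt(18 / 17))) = -11 * sqrt(34) / 34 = -1.89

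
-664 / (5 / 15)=-1992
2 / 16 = 1 / 8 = 0.12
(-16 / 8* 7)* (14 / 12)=-49 / 3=-16.33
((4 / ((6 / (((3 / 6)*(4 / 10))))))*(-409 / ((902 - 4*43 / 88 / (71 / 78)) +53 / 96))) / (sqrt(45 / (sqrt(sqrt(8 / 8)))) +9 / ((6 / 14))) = -3252368 / 1012631295 +464624*sqrt(5) / 1012631295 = -0.00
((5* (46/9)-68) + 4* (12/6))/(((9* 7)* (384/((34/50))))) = -527/544320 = -0.00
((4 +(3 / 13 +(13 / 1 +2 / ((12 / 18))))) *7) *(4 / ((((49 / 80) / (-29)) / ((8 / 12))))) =-4881280 / 273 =-17880.15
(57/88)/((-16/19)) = -1083/1408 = -0.77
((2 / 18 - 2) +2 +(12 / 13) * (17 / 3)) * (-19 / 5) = -2375 / 117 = -20.30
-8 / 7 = -1.14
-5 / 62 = -0.08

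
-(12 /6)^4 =-16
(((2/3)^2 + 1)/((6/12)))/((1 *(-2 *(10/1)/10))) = -13/9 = -1.44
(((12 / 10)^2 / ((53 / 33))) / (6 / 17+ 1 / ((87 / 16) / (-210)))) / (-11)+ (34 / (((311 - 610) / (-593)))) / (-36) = -125856367121 / 67268137950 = -1.87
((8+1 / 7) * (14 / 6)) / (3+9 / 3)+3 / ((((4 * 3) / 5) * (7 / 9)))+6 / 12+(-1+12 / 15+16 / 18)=7513 / 1260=5.96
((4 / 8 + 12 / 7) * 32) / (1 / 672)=47616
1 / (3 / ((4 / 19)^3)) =64 / 20577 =0.00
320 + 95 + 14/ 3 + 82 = 1505/ 3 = 501.67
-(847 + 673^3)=-304822064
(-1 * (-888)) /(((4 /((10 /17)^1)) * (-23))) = -2220 /391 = -5.68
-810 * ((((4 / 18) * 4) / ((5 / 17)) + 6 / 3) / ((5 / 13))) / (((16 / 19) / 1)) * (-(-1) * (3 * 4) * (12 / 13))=-695628 / 5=-139125.60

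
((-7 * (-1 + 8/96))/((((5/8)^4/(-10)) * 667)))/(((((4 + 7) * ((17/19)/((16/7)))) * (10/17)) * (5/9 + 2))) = -933888/9588125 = -0.10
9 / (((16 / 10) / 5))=225 / 8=28.12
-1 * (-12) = 12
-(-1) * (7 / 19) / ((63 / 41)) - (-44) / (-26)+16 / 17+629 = 23751214 / 37791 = 628.49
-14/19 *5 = -70/19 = -3.68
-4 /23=-0.17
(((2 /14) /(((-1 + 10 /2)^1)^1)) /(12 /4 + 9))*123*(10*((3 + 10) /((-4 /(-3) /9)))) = 71955 /224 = 321.23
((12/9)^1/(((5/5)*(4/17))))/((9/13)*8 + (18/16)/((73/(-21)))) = 129064/118773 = 1.09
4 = 4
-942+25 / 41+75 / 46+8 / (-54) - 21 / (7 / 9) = -49236887 / 50922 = -966.91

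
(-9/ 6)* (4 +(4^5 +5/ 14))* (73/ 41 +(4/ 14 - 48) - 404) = 5577297021/ 8036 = 694038.95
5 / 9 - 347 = -3118 / 9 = -346.44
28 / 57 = 0.49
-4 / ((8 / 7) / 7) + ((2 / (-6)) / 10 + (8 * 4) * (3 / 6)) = -128 / 15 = -8.53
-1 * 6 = -6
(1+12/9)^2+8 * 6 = 481/9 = 53.44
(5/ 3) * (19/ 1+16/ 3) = 365/ 9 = 40.56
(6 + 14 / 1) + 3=23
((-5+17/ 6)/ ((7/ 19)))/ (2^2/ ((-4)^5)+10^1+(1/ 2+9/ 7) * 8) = -31616/ 130539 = -0.24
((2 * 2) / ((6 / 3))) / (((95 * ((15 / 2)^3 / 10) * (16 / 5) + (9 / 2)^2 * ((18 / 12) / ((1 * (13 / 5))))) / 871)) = 181168 / 1335015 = 0.14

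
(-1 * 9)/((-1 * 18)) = 1/2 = 0.50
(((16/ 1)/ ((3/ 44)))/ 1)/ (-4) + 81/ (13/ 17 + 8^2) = -63215/ 1101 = -57.42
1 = 1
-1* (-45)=45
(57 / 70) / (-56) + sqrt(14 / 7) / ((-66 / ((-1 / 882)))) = -57 / 3920 + sqrt(2) / 58212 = -0.01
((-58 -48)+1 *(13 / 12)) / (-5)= 1259 / 60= 20.98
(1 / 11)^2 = 1 / 121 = 0.01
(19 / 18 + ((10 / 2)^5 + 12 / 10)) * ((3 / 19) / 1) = 493.78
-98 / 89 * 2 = -196 / 89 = -2.20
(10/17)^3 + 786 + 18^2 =5454430/4913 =1110.20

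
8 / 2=4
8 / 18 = 0.44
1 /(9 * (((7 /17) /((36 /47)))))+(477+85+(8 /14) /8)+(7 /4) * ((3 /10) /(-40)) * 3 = 295962473 /526400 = 562.24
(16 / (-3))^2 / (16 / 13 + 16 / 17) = 1768 / 135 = 13.10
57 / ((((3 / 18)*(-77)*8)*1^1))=-171 / 308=-0.56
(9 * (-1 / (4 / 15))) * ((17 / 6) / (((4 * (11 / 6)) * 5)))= -2.61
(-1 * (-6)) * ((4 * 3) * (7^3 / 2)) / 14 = 882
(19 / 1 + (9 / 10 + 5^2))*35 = 3143 / 2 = 1571.50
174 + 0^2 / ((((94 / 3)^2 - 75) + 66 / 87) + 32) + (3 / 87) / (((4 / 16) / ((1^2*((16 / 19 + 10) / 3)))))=288446 / 1653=174.50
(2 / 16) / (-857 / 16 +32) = -2 / 345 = -0.01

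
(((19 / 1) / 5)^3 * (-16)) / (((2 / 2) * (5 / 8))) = -877952 / 625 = -1404.72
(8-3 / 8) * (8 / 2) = 30.50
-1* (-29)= 29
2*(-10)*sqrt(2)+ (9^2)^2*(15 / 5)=19683 -20*sqrt(2)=19654.72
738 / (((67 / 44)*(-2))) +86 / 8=-62063 / 268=-231.58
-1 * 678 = -678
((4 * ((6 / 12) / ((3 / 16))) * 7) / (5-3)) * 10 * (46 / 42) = 3680 / 9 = 408.89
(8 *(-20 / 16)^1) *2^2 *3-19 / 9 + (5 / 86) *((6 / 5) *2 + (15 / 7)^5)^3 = 564159936519249300361 / 91865315217397050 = 6141.16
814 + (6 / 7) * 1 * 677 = 9760 / 7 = 1394.29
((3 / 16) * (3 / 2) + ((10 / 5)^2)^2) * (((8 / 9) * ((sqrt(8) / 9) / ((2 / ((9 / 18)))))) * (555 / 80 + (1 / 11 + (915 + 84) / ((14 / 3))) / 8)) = 2704511 * sqrt(2) / 99792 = 38.33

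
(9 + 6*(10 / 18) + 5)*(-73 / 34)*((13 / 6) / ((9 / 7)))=-86359 / 1377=-62.72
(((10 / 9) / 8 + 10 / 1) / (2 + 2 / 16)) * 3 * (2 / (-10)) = -146 / 51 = -2.86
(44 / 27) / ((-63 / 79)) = -3476 / 1701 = -2.04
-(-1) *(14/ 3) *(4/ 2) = 28/ 3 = 9.33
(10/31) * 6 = 60/31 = 1.94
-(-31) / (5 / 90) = 558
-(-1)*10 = 10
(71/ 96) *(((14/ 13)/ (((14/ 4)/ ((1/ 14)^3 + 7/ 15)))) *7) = 1364833/ 1834560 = 0.74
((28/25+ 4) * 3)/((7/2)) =768/175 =4.39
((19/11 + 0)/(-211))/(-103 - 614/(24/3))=76/1668799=0.00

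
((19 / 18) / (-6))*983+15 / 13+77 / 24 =-473353 / 2808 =-168.57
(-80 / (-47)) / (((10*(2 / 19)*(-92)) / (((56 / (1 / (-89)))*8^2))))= 6060544 / 1081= 5606.42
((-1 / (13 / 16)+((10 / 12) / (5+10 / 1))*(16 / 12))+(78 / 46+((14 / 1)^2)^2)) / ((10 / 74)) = 11475058603 / 40365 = 284282.39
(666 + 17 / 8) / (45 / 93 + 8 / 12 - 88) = -7.69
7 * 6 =42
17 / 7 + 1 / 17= 2.49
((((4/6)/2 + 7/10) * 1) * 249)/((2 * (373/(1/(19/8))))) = 5146/35435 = 0.15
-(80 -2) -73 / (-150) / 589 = -6891227 / 88350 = -78.00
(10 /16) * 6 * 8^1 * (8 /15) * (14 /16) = 14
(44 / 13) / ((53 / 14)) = 616 / 689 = 0.89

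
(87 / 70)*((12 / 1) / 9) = 58 / 35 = 1.66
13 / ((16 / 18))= 14.62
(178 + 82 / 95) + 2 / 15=51014 / 285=179.00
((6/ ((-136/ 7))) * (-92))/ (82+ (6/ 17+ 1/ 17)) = 161/ 467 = 0.34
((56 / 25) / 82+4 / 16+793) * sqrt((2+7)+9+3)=3252437 * sqrt(21) / 4100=3635.25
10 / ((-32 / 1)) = -5 / 16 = -0.31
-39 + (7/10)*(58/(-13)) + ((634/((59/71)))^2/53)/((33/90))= 29911.12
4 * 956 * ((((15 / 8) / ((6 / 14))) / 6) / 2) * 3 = 4182.50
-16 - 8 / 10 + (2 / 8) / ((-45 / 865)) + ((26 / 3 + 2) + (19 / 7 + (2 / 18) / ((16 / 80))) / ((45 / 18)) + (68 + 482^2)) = 19520119 / 84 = 232382.37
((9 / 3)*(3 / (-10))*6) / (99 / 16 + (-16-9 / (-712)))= 38448 / 69775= 0.55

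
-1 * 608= -608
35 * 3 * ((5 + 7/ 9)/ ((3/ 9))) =1820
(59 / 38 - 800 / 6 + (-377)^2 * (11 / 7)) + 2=178126201 / 798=223215.79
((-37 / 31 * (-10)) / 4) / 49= 0.06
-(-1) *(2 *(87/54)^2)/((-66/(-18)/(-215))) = -180815/594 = -304.40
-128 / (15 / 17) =-2176 / 15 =-145.07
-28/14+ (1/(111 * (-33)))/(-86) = -630035/315018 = -2.00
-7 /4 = -1.75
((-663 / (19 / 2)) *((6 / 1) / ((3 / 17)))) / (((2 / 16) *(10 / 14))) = -2524704 / 95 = -26575.83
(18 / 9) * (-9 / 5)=-18 / 5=-3.60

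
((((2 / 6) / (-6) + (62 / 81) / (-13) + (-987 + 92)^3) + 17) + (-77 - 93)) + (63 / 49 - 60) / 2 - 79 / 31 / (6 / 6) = -163816379382122 / 228501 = -716917560.02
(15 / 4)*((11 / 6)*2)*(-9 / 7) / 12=-165 / 112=-1.47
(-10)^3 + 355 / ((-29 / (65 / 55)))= -323615 / 319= -1014.47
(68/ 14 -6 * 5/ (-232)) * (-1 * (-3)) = 12147/ 812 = 14.96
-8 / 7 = -1.14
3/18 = 1/6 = 0.17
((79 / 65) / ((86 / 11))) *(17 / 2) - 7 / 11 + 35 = 4388543 / 122980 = 35.69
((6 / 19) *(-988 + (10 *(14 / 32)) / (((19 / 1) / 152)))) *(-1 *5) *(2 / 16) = 14295 / 76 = 188.09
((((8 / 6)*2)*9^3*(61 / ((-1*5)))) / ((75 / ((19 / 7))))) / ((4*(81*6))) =-1159 / 2625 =-0.44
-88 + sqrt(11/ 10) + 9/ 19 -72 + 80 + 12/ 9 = -77.14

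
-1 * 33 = -33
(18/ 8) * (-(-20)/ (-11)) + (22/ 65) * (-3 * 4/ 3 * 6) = -8733/ 715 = -12.21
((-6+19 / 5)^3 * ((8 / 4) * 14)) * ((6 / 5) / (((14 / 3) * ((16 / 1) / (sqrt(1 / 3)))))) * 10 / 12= -1331 * sqrt(3) / 1000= -2.31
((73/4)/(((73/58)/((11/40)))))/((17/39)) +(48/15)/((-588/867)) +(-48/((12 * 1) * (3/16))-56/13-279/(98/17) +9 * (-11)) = -438209497/2598960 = -168.61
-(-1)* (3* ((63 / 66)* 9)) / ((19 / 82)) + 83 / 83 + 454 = 566.23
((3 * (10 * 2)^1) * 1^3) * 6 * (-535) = -192600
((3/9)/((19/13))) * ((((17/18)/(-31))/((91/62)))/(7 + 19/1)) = -17/93366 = -0.00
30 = 30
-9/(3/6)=-18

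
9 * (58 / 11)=522 / 11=47.45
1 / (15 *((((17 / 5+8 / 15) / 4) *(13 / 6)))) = 24 / 767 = 0.03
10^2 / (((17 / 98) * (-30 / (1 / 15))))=-196 / 153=-1.28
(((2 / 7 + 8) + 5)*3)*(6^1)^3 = 60264 / 7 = 8609.14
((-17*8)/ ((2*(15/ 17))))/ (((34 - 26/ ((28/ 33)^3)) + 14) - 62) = 12688256/ 9312675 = 1.36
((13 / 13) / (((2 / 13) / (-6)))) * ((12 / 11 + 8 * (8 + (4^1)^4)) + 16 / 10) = -4536012 / 55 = -82472.95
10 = 10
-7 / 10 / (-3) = 7 / 30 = 0.23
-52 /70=-26 /35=-0.74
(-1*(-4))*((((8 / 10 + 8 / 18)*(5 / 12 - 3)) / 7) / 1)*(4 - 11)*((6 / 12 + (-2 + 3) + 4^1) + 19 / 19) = 83.59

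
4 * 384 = 1536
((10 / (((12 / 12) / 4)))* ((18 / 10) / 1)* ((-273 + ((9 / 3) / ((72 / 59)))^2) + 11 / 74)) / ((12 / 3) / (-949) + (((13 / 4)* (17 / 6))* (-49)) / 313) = 5067045170421 / 381350453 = 13287.11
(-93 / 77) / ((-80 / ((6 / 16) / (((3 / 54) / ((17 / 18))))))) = 4743 / 49280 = 0.10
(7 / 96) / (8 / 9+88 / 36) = 0.02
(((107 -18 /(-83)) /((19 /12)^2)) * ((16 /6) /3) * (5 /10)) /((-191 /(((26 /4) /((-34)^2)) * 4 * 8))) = -29615872 /1653927637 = -0.02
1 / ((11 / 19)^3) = 6859 / 1331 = 5.15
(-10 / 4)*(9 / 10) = -9 / 4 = -2.25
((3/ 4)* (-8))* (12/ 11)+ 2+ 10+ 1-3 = 38/ 11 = 3.45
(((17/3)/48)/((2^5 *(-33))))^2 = 289/23123460096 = 0.00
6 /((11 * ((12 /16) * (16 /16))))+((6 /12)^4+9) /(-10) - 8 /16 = -239 /352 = -0.68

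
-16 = -16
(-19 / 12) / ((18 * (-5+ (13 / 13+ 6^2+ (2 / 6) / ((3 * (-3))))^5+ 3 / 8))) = -10097379 / 7920318829730185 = -0.00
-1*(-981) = 981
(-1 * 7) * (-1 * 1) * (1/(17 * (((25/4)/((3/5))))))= 84/2125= 0.04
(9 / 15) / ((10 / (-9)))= -27 / 50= -0.54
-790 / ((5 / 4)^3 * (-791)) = 10112 / 19775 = 0.51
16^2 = 256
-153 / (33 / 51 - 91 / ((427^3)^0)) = 867 / 512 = 1.69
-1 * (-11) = 11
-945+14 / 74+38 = -33552 / 37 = -906.81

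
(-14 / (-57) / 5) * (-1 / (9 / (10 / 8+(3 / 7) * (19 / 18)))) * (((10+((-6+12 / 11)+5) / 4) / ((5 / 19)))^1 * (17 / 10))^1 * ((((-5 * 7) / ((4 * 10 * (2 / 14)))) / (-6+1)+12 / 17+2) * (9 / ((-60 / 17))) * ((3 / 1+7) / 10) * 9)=86837751 / 1600000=54.27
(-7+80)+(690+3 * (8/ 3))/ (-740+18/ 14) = 372597/ 5171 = 72.06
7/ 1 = 7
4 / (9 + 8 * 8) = 4 / 73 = 0.05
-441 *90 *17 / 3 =-224910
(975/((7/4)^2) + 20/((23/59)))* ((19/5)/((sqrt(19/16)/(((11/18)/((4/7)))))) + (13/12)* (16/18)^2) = 86656960/273861 + 458282* sqrt(19)/1449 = 1695.04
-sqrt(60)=-2 *sqrt(15)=-7.75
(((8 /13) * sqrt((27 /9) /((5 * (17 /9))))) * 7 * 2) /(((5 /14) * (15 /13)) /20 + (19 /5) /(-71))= -1335936 * sqrt(255) /144619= -147.51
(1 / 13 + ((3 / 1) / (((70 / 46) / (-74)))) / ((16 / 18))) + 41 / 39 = -889943 / 5460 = -162.99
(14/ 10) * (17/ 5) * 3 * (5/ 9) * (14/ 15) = 1666/ 225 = 7.40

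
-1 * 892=-892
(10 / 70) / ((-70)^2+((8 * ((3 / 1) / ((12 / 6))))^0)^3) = 1 / 34307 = 0.00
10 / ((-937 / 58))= -580 / 937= -0.62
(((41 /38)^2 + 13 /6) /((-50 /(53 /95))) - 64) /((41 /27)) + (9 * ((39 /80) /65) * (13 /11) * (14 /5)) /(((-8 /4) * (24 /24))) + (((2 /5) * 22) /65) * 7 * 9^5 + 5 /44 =4497417542226623 /80428634000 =55918.11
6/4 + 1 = 5/2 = 2.50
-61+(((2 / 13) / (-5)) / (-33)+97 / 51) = -2154976 / 36465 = -59.10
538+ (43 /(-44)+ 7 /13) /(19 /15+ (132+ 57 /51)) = 10545433243 /19601296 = 538.00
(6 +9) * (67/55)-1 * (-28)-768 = -7939/11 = -721.73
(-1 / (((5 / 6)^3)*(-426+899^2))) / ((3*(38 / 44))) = -0.00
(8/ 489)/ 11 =0.00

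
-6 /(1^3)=-6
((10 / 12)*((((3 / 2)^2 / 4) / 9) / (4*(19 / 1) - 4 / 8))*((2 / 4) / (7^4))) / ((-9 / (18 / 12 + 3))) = -5 / 69609792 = -0.00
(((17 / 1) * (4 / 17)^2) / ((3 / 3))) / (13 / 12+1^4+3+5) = 0.09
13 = 13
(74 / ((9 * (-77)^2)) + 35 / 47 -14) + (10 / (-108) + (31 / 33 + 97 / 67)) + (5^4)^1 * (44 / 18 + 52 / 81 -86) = -156771332094869 / 3024608202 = -51831.95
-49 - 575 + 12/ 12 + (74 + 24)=-525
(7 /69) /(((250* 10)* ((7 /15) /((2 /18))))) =1 /103500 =0.00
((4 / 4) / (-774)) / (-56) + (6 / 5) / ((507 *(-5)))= -82463 / 183128400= -0.00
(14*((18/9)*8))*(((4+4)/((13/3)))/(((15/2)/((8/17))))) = 28672/1105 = 25.95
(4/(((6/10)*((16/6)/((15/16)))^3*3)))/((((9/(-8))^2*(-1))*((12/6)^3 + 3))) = -625/90112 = -0.01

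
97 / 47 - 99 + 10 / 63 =-286558 / 2961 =-96.78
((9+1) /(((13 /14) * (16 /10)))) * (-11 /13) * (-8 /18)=3850 /1521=2.53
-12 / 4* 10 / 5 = -6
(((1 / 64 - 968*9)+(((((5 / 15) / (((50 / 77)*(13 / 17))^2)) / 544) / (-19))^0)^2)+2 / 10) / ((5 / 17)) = -47386667 / 1600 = -29616.67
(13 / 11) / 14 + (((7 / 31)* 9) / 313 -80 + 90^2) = 11984117081 / 1494262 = 8020.09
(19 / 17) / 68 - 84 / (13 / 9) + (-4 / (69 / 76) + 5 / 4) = -15889222 / 259233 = -61.29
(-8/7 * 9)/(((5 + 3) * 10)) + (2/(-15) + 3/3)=31/42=0.74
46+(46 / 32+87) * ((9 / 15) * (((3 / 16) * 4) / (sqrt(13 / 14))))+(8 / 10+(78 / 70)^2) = 2547 * sqrt(182) / 832+58851 / 1225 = 89.34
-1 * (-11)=11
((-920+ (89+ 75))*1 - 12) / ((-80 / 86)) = 4128 / 5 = 825.60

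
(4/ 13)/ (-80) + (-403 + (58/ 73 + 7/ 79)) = -602947847/ 1499420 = -402.12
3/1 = 3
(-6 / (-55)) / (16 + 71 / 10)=4 / 847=0.00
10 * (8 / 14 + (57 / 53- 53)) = -190520 / 371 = -513.53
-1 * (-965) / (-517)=-965 / 517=-1.87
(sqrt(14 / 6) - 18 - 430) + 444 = -4 + sqrt(21) / 3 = -2.47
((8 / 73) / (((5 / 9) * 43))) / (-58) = -36 / 455155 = -0.00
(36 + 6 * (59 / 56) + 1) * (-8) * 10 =-3465.71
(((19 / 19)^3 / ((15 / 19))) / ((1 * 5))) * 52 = 988 / 75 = 13.17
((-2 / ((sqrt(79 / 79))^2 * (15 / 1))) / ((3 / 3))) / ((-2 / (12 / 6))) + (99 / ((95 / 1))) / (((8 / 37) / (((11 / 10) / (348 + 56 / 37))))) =43785803 / 294849600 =0.15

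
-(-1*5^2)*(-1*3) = -75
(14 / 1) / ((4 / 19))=66.50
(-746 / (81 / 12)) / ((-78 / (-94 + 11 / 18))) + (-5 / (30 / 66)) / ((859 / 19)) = -1079189027 / 8140743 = -132.57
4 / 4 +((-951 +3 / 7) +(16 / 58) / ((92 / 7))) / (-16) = 564103 / 9338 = 60.41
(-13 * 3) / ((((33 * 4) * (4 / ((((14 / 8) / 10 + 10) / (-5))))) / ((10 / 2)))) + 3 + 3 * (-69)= -130079 / 640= -203.25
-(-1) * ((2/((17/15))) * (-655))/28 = -41.28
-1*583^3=-198155287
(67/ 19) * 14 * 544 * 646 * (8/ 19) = 7304946.53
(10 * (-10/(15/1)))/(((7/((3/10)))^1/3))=-0.86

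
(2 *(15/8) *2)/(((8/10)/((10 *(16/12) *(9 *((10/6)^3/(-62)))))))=-15625/186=-84.01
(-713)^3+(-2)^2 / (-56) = -5074539359 / 14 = -362467097.07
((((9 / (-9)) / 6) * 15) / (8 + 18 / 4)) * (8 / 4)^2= -4 / 5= -0.80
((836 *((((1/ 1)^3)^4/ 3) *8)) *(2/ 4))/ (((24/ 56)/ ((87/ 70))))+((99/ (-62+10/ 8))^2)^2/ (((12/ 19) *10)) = 25777412936/ 7971615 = 3233.65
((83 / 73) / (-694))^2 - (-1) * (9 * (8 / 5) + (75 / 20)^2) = 1461058958177 / 51332764880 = 28.46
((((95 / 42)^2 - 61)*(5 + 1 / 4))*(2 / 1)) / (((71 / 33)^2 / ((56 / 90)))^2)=-20206131946 / 1905876075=-10.60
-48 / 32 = -3 / 2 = -1.50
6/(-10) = -0.60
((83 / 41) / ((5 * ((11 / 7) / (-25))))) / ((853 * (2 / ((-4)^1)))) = 0.02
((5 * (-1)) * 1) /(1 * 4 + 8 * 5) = -5 /44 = -0.11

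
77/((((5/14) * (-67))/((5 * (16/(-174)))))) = 8624/5829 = 1.48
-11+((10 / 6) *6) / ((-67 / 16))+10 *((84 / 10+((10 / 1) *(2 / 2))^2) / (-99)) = -161431 / 6633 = -24.34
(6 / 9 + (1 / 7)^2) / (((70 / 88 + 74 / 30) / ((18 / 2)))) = 199980 / 105497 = 1.90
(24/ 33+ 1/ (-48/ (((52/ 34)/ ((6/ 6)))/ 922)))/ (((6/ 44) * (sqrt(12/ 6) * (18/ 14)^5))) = 50576716855 * sqrt(2)/ 66638449872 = 1.07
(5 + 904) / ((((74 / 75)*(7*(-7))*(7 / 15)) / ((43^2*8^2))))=-60506676000 / 12691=-4767683.87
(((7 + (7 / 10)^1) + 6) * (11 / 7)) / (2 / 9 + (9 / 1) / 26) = 176319 / 4655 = 37.88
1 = 1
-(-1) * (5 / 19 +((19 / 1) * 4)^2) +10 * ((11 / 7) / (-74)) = 28423946 / 4921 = 5776.05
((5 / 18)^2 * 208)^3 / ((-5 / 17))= -7469800000 / 531441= -14055.75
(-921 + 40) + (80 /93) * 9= -27071 /31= -873.26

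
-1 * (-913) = 913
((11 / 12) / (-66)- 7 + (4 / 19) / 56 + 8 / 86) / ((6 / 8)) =-2848243 / 308826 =-9.22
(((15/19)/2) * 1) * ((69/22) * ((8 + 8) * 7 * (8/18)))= 12880/209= 61.63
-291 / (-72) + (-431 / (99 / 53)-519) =-590591 / 792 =-745.70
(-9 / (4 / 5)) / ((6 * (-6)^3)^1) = 5 / 576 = 0.01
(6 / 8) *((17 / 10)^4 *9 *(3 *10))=6765201 / 4000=1691.30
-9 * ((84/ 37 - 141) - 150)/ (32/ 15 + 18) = 1442205/ 11174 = 129.07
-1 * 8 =-8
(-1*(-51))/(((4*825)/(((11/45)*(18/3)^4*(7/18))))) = 238/125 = 1.90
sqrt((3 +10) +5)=3* sqrt(2)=4.24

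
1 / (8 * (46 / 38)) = 19 / 184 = 0.10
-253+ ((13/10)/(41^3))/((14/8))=-610295429/2412235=-253.00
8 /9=0.89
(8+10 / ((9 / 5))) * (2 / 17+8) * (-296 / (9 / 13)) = -21594976 / 459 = -47047.88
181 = 181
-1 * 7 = -7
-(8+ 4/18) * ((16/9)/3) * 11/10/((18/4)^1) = -13024/10935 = -1.19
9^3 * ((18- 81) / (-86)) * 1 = 534.03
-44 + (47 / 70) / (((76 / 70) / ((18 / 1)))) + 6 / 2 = -1135 / 38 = -29.87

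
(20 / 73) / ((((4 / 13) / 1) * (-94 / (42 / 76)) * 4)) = -1365 / 1043024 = -0.00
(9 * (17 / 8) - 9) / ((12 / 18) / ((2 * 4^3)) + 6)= 1.69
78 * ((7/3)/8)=91/4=22.75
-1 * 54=-54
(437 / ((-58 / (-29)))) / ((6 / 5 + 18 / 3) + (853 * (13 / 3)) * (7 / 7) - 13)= 6555 / 110716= 0.06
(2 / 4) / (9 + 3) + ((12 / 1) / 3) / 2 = 2.04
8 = 8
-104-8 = -112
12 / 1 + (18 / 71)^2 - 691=-3422515 / 5041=-678.94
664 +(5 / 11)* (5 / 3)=21937 / 33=664.76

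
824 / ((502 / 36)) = 14832 / 251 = 59.09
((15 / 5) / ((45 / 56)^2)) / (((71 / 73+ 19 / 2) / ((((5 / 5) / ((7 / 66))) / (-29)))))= -130816 / 906975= -0.14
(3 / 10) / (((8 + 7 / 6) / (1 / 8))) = 9 / 2200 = 0.00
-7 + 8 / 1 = 1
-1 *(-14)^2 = -196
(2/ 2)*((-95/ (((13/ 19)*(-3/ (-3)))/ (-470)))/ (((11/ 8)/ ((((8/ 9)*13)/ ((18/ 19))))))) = 578896.52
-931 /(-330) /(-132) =-931 /43560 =-0.02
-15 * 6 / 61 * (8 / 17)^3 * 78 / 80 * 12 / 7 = -539136 / 2097851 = -0.26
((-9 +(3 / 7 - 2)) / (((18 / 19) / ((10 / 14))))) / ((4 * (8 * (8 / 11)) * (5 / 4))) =-7733 / 28224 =-0.27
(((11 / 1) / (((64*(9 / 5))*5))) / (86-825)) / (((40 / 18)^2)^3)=-649539 / 3026944000000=-0.00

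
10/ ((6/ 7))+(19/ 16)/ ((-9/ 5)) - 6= 721/ 144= 5.01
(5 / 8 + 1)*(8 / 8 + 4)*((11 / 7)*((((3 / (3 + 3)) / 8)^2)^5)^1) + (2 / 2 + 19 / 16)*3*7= 2828493662454475 / 61572651155456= 45.94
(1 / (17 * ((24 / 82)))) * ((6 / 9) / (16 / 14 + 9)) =287 / 21726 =0.01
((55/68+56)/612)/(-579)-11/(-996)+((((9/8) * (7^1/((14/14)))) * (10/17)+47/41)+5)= 884718924667/81997544592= 10.79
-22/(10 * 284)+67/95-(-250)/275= 1.61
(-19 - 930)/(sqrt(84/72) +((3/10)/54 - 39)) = 25.03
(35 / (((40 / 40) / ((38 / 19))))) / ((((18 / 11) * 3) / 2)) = 770 / 27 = 28.52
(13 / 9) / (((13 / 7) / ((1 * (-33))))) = -77 / 3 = -25.67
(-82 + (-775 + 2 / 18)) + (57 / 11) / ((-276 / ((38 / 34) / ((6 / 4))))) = -66339707 / 77418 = -856.90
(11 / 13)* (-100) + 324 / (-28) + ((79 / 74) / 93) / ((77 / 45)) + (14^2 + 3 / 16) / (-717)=-1270444357025 / 13171542384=-96.45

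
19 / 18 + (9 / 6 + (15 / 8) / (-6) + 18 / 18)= 467 / 144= 3.24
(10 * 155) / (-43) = -1550 / 43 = -36.05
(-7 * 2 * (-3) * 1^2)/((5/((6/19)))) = 252/95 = 2.65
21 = 21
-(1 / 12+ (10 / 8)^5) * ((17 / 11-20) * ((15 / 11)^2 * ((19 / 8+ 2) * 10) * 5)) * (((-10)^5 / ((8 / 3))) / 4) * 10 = -6014202099609375 / 2725888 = -2206327662.62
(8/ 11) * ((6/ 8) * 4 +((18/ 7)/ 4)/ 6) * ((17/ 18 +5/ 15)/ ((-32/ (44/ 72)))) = -667/ 12096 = -0.06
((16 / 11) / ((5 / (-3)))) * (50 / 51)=-160 / 187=-0.86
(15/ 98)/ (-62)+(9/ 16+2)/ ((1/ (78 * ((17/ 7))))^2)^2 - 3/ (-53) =3299482355.82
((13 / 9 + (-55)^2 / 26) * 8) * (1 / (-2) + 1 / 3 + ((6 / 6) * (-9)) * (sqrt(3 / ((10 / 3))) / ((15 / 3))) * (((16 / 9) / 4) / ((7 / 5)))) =-220504 * sqrt(10) / 1365- 55126 / 351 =-667.89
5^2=25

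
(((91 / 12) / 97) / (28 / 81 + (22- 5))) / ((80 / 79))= 194103 / 43611200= 0.00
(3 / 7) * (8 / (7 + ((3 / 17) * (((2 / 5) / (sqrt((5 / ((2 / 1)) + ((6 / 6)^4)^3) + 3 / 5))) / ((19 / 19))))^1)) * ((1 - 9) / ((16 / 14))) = -9953160 / 2902933 + 2448 * sqrt(410) / 2902933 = -3.41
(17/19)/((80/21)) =0.23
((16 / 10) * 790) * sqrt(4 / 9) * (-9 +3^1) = -5056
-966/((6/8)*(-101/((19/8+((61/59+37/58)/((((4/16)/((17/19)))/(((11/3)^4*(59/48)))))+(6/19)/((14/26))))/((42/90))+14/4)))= 383411150092/10518039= 36452.72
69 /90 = 23 /30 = 0.77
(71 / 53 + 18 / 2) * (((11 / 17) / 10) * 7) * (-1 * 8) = -168784 / 4505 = -37.47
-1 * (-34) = 34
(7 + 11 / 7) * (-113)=-6780 / 7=-968.57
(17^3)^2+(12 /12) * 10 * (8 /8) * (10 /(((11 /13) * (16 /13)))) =1062057261 /44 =24137665.02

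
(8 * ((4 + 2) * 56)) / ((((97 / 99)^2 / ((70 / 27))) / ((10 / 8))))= 85377600 / 9409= 9074.04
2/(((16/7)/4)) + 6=19/2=9.50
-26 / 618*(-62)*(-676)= -544856 / 309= -1763.29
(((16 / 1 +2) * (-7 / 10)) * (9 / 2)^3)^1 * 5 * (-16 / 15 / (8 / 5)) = 15309 / 4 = 3827.25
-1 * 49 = -49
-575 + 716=141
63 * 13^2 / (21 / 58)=29406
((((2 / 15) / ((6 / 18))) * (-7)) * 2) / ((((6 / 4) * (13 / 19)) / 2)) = -2128 / 195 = -10.91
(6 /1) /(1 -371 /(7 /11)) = -1 /97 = -0.01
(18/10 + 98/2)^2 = 64516/25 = 2580.64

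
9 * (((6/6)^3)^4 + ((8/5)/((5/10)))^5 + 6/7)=66425913/21875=3036.61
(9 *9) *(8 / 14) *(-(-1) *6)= 1944 / 7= 277.71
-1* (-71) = 71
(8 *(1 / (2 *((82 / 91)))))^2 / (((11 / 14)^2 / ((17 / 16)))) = 6898073 / 203401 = 33.91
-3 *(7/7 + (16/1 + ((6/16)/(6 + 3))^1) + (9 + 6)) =-96.12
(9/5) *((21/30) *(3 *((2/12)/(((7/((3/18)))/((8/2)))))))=3/50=0.06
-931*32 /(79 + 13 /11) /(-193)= 3344 /1737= 1.93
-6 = -6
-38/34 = -19/17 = -1.12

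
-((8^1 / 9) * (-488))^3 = 59501707264 / 729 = 81620997.62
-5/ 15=-1/ 3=-0.33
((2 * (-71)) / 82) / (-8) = 71 / 328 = 0.22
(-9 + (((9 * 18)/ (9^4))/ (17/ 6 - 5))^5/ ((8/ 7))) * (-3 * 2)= 95897677083310/ 1775882908917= 54.00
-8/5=-1.60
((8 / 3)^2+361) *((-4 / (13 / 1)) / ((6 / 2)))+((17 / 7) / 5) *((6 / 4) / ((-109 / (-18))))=-50395271 / 1339065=-37.63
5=5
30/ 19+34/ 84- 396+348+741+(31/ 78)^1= 1202314/ 1729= 695.38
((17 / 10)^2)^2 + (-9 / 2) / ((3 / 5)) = 0.85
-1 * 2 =-2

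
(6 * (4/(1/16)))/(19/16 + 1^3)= 6144/35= 175.54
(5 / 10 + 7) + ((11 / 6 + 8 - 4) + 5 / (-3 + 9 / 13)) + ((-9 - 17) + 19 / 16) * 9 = -212.15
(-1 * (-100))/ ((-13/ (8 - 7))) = -100/ 13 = -7.69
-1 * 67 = -67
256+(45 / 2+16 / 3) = 1703 / 6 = 283.83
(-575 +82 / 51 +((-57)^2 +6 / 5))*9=2047758 / 85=24091.27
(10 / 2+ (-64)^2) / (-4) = -4101 / 4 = -1025.25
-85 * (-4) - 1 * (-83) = 423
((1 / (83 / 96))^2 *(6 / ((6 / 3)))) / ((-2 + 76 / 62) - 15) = -285696 / 1122907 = -0.25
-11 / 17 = -0.65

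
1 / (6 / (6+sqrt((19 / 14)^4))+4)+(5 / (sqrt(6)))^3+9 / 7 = 76675 / 51268+125 * sqrt(6) / 36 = 10.00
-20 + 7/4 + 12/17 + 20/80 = -17.29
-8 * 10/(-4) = 20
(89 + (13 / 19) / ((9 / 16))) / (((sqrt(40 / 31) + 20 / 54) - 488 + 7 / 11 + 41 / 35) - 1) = -2795243861696055 / 15083496261267541 - 370440066150 * sqrt(310) / 15083496261267541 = -0.19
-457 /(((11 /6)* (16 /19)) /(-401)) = 118700.56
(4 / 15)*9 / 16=3 / 20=0.15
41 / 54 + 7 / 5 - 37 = -9407 / 270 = -34.84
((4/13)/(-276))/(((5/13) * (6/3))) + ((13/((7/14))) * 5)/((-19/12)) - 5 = -1141969/13110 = -87.11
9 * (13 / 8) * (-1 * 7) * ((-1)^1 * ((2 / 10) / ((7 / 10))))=29.25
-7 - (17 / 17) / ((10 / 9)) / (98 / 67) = -7463 / 980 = -7.62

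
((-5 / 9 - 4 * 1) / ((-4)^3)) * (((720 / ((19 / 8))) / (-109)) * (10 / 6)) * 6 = -4100 / 2071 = -1.98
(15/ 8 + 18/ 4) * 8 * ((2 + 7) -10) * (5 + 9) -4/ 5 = -3574/ 5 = -714.80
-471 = -471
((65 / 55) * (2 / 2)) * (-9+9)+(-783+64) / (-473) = 719 / 473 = 1.52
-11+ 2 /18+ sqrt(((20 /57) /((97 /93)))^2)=-175034 /16587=-10.55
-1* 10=-10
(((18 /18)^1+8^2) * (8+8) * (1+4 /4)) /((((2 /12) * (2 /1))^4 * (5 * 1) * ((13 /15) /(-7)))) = -272160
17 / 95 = 0.18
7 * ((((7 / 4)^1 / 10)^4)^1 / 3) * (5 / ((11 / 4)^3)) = 16807 / 31944000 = 0.00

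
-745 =-745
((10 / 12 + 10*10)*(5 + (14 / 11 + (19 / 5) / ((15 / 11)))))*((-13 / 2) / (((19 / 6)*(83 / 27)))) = -4809519 / 7885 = -609.96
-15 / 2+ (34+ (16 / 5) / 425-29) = -10593 / 4250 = -2.49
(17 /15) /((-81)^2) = 17 /98415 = 0.00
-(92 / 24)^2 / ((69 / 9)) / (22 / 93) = -713 / 88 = -8.10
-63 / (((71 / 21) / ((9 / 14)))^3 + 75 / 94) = -116562726 / 270625297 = -0.43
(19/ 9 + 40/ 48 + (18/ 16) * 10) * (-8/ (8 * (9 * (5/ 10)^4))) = -2044/ 81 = -25.23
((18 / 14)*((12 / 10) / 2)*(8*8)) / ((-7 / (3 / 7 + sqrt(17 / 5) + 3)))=-41472 / 1715 - 1728*sqrt(85) / 1225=-37.19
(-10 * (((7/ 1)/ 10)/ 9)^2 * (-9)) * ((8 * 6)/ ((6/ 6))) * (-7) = -2744/ 15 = -182.93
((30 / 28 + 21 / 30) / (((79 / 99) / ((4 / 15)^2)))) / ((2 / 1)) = 0.08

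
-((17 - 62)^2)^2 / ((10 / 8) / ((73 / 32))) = -59869125 / 8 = -7483640.62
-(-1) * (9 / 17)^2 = 81 / 289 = 0.28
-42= -42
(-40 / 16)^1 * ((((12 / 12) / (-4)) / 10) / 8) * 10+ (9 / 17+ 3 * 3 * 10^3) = 9792661 / 1088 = 9000.61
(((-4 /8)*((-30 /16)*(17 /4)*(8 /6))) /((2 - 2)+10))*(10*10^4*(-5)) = -265625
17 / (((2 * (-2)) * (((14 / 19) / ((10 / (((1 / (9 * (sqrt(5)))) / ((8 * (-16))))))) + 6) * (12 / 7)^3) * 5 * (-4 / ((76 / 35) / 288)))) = 2104991 * sqrt(5) / 18626807070296640 + 114270940 / 2155880447951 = 0.00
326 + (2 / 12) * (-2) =977 / 3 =325.67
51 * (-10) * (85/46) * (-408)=8843400/23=384495.65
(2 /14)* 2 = 0.29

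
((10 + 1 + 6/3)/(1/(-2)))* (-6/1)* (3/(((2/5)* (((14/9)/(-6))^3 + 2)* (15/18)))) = 27634932/39023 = 708.17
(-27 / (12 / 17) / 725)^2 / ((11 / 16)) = 23409 / 5781875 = 0.00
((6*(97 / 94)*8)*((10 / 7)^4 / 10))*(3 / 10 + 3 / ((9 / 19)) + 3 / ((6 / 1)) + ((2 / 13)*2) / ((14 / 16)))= 1585678400 / 10269077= 154.41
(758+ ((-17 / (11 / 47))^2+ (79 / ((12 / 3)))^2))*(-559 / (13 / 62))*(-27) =447622406415 / 968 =462419841.34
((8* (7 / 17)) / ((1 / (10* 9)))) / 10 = 504 / 17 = 29.65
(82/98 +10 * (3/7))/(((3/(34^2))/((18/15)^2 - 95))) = -184673.44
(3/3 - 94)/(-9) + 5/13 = 10.72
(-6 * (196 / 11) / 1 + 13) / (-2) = 1033 / 22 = 46.95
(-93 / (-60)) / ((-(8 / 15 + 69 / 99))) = -1023 / 812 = -1.26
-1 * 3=-3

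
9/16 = 0.56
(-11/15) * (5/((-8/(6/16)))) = 11/64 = 0.17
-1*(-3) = 3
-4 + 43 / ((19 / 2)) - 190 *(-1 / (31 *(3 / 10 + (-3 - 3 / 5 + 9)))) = 2830 / 1767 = 1.60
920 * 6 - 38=5482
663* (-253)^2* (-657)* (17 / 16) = -473989653423 / 16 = -29624353338.94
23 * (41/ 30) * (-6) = -943/ 5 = -188.60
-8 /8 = -1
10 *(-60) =-600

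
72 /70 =36 /35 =1.03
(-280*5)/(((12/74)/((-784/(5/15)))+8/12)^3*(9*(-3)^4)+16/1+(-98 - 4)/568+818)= -60656836077752320/45481943373514701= -1.33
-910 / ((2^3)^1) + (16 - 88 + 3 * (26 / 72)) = -554 / 3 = -184.67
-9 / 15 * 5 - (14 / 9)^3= -4931 / 729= -6.76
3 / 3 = 1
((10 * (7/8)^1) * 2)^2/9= 1225/36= 34.03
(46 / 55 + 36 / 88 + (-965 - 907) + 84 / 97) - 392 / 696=-1736321687 / 928290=-1870.45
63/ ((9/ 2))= 14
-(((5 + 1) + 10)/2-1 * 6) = -2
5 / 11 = 0.45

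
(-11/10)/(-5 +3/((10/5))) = 11/35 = 0.31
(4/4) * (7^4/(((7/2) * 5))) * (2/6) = 686/15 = 45.73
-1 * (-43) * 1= 43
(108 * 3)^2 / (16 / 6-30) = -157464 / 41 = -3840.59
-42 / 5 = -8.40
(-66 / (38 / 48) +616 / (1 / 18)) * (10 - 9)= 209088 / 19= 11004.63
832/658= 416/329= 1.26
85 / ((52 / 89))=7565 / 52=145.48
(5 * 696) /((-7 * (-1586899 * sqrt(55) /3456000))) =145.99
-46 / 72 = -23 / 36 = -0.64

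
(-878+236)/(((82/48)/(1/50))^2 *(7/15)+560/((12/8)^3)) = -30816/171395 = -0.18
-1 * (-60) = 60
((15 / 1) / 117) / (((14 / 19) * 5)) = 19 / 546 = 0.03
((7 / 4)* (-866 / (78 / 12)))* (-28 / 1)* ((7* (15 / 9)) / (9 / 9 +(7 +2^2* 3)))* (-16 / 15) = -2376304 / 585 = -4062.06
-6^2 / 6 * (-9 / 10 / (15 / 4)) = 36 / 25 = 1.44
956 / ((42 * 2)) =239 / 21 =11.38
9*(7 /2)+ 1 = 65 /2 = 32.50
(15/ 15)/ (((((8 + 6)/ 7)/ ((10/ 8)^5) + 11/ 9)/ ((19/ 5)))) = 2.02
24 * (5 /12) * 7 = 70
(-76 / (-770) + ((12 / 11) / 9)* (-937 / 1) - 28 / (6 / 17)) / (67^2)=-74232 / 1728265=-0.04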